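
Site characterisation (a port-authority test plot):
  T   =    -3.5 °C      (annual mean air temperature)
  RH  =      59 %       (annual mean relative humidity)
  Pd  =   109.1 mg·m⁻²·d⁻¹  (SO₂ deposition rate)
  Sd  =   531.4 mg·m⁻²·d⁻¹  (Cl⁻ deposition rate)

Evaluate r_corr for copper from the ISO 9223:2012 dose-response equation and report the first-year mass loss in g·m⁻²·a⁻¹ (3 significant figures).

r_corr = 4.48 g·m⁻²·a⁻¹

copper: f(T) = +0.126·(T−10) [T≤10 °C] = -1.7010
  Pd branch = 0.0053·Pd^0.26·e^(0.059·RH+f) = 0.1065 μm/a
  Cl⁻ term: 0.01025·531.4^0.27·exp(0.036·59+0.049·-3.5) = 0.3931
  r_corr = 0.1065 + 0.3931 = 0.4996 μm/a
Convert to mass loss: 0.4996 μm/a × 8.96 g/cm³ = 4.476 g·m⁻²·a⁻¹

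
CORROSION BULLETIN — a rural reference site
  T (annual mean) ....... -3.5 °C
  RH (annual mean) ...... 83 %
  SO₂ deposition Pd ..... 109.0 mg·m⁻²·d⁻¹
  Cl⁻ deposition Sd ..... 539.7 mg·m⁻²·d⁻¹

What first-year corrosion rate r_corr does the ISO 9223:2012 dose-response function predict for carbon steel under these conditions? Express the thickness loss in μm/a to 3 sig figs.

carbon steel: f(T) = +0.150·(T−10) [T≤10 °C] = -2.0250
  SO₂ term: 1.77·109.0^0.52·exp(0.02·83-2.0250) = 14.09
  Cl⁻ term: 0.102·539.7^0.62·exp(0.033·83+0.04·-3.5) = 67.81
  r_corr = 14.09 + 67.81 = 81.9 μm/a

r_corr = 81.9 μm/a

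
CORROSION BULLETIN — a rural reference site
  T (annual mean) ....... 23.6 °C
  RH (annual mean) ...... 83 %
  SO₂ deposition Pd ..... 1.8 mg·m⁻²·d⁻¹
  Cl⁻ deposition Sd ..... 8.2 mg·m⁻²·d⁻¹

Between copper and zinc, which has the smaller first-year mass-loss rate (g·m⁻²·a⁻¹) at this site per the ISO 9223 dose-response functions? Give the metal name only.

zinc

copper: T>10 °C ⇒ hinge -0.080·(23.6−10) = -1.0880
  SO₂ term: 0.0053·1.8^0.26·exp(0.059·83-1.0880) = 0.2785
  Sd branch = 0.01025·Sd^0.27·e^(0.036·RH+0.049·T) = 1.141 μm/a
  r_corr = 0.2785 + 1.141 = 1.42 μm/a
  mass loss = 1.42 μm/a × 8.96 g/cm³ = 12.72 g·m⁻²·a⁻¹
zinc: T>10 °C ⇒ hinge -0.071·(23.6−10) = -0.9656
  SO₂ term: 0.0129·1.8^0.44·exp(0.046·83-0.9656) = 0.2895
  Sd branch = 0.0175·Sd^0.57·e^(0.008·RH+0.085·T) = 0.8385 μm/a
  r_corr = 0.2895 + 0.8385 = 1.128 μm/a
  mass loss = 1.128 μm/a × 7.14 g/cm³ = 8.054 g·m⁻²·a⁻¹
Ordering by g·m⁻²·a⁻¹: copper (12.7) > zinc (8.05)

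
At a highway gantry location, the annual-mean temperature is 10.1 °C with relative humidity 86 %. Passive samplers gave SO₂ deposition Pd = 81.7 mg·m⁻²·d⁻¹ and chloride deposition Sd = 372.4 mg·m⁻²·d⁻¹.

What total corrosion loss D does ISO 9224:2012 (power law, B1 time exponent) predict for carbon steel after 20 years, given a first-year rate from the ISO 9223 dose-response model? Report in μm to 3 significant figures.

carbon steel: temperature factor f = -0.054·(0.1) = -0.0054
  SO₂ term: 1.77·81.7^0.52·exp(0.02·86-0.0054) = 97.04
  Cl⁻ term: 0.102·372.4^0.62·exp(0.033·86+0.04·10.1) = 102.5
  r_corr = 97.04 + 102.5 = 199.5 μm/a
Long-term exponent b (ISO 9224 Table 2, B1) = 0.523
  D(20) = 199.5 × 20^0.523 = 199.5 × 4.791 = 955.9 μm

D(20) = 956 μm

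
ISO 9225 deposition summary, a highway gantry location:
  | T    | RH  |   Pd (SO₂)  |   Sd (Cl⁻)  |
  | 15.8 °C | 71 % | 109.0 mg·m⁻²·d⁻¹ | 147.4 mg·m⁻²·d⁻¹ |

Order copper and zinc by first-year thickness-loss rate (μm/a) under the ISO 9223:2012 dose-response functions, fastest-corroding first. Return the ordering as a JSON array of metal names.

["zinc", "copper"]

copper: T>10 °C ⇒ hinge -0.080·(15.8−10) = -0.4640
  Pd branch = 0.0053·Pd^0.26·e^(0.059·RH+f) = 0.7443 μm/a
  Sd branch = 0.01025·Sd^0.27·e^(0.036·RH+0.049·T) = 1.103 μm/a
  sum: 0.7443 + 1.103 → r_corr = 1.847 μm/a
zinc: temperature factor f = -0.071·(5.8) = -0.4118
  SO₂ term: 0.0129·109.0^0.44·exp(0.046·71-0.4118) = 1.764
  Sd branch = 0.0175·Sd^0.57·e^(0.008·RH+0.085·T) = 2.037 μm/a
  sum: 1.764 + 2.037 → r_corr = 3.802 μm/a
Ordering by μm/a: zinc (3.8) > copper (1.85)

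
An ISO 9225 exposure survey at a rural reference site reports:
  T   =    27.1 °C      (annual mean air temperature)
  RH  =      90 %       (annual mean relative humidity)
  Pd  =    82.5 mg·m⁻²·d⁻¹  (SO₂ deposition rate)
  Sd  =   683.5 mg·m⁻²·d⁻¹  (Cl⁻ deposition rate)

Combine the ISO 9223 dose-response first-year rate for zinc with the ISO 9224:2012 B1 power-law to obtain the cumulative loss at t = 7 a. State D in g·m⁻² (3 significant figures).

D(7) = 574 g·m⁻²

zinc: f(T) = -0.071·(T−10) [T>10 °C] = -1.2141
  SO₂ term: 0.0129·82.5^0.44·exp(0.046·90-1.2141) = 1.677
  Sd branch = 0.0175·Sd^0.57·e^(0.008·RH+0.085·T) = 14.86 μm/a
  r_corr = 1.677 + 14.86 = 16.53 μm/a
Long-term exponent b (ISO 9224 Table 2, B1) = 0.813
  D(7) = 16.53 × 7^0.813 = 16.53 × 4.865 = 80.43 μm
  Mass loss = 80.43 μm × 7.14 g/cm³ = 574.3 g·m⁻²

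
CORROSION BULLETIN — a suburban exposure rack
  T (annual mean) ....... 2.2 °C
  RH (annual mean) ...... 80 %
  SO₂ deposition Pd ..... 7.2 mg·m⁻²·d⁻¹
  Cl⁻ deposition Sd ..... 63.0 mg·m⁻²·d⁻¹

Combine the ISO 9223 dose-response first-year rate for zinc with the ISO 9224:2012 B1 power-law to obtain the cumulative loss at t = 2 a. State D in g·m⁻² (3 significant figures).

zinc: temperature factor f = +0.038·(-7.8) = -0.2964
  Pd branch = 0.0129·Pd^0.44·e^(0.046·RH+f) = 0.9063 μm/a
  Sd branch = 0.0175·Sd^0.57·e^(0.008·RH+0.085·T) = 0.4244 μm/a
  sum: 0.9063 + 0.4244 → r_corr = 1.331 μm/a
Long-term exponent b (ISO 9224 Table 2, B1) = 0.813
  D(2) = 1.331 × 2^0.813 = 1.331 × 1.757 = 2.338 μm
  Mass loss = 2.338 μm × 7.14 g/cm³ = 16.69 g·m⁻²

D(2) = 16.7 g·m⁻²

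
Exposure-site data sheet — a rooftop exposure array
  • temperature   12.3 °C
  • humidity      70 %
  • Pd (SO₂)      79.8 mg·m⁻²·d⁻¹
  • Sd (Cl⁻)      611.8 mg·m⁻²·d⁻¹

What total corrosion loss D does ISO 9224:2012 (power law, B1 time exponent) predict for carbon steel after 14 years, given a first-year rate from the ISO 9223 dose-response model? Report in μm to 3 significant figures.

D(14) = 603 μm

carbon steel: temperature factor f = -0.054·(2.3) = -0.1242
  SO₂ term: 1.77·79.8^0.52·exp(0.02·70-0.1242) = 61.81
  Cl⁻ term: 0.102·611.8^0.62·exp(0.033·70+0.04·12.3) = 89.78
  r_corr = 61.81 + 89.78 = 151.6 μm/a
Power-law: D(14) = r_corr · 14^0.523
  D(14) = 151.6 × 14^0.523 = 151.6 × 3.976 = 602.7 μm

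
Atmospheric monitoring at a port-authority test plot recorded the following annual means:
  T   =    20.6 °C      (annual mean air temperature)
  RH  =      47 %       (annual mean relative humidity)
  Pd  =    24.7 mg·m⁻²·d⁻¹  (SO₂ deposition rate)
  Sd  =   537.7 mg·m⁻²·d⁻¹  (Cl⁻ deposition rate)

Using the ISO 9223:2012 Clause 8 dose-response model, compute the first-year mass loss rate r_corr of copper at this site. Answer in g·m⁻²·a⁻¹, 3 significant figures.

r_corr = 8.22 g·m⁻²·a⁻¹

copper: T>10 °C ⇒ hinge -0.080·(20.6−10) = -0.8480
  sulphur-dioxide contribution → 0.08364 μm/a
  chloride contribution → 0.834 μm/a
  total first-year rate 0.9176 μm/a
Convert to mass loss: 0.9176 μm/a × 8.96 g/cm³ = 8.222 g·m⁻²·a⁻¹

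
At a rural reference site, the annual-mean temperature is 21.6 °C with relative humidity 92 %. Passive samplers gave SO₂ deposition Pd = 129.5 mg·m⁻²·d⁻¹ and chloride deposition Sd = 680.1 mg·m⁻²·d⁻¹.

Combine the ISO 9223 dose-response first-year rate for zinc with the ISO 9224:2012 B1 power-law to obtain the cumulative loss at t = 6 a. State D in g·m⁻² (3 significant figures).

D(6) = 391 g·m⁻²

zinc: T>10 °C ⇒ hinge -0.071·(21.6−10) = -0.8236
  Pd branch = 0.0129·Pd^0.44·e^(0.046·RH+f) = 3.313 μm/a
  Cl⁻ term: 0.0175·680.1^0.57·exp(0.008·92+0.085·21.6) = 9.432
  sum: 3.313 + 9.432 → r_corr = 12.75 μm/a
ISO 9224: D(t) = r_corr · t^b with b = 0.813 (zinc, B1)
  D(6) = 12.75 × 6^0.813 = 12.75 × 4.292 = 54.7 μm
  Mass loss = 54.7 μm × 7.14 g/cm³ = 390.6 g·m⁻²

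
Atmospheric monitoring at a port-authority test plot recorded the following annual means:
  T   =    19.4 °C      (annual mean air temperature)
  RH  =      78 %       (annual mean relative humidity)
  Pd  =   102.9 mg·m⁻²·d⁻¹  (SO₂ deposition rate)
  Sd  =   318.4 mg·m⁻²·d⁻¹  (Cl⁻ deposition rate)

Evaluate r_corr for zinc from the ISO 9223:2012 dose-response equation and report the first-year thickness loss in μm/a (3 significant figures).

r_corr = 6.38 μm/a

zinc: T>10 °C ⇒ hinge -0.071·(19.4−10) = -0.6674
  SO₂ term: 0.0129·102.9^0.44·exp(0.046·78-0.6674) = 1.838
  Cl⁻ term: 0.0175·318.4^0.57·exp(0.008·78+0.085·19.4) = 4.538
  r_corr = 1.838 + 4.538 = 6.377 μm/a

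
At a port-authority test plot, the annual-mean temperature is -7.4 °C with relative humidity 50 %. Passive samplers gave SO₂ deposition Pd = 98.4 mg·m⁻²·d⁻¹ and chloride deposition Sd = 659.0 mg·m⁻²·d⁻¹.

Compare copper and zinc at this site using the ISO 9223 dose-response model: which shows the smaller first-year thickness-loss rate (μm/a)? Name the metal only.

copper

copper: T≤10 °C ⇒ hinge +0.126·(-7.4−10) = -2.1924
  SO₂ term: 0.0053·98.4^0.26·exp(0.059·50-2.1924) = 0.03728
  Cl⁻ term: 0.01025·659.0^0.27·exp(0.036·50+0.049·-7.4) = 0.2489
  sum: 0.03728 + 0.2489 → r_corr = 0.2862 μm/a
zinc: T≤10 °C ⇒ hinge +0.038·(-7.4−10) = -0.6612
  SO₂ term: 0.0129·98.4^0.44·exp(0.046·50-0.6612) = 0.5003
  Sd branch = 0.0175·Sd^0.57·e^(0.008·RH+0.085·T) = 0.5628 μm/a
  sum: 0.5003 + 0.5628 → r_corr = 1.063 μm/a
Ordering by μm/a: zinc (1.06) > copper (0.286)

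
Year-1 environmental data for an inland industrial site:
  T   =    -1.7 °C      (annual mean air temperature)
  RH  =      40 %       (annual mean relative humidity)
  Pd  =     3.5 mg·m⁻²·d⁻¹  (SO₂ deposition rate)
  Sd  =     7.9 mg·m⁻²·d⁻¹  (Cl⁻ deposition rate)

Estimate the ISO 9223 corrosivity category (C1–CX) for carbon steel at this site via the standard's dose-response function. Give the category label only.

carbon steel: T≤10 °C ⇒ hinge +0.150·(-1.7−10) = -1.7550
  SO₂ term: 1.77·3.5^0.52·exp(0.02·40-1.7550) = 1.307
  Sd branch = 0.102·Sd^0.62·e^(0.033·RH+0.04·T) = 1.285 μm/a
  sum: 1.307 + 1.285 → r_corr = 2.591 μm/a
ISO 9223 Table 2 (carbon steel): 1.3 < 2.59 ≤ 25 μm/a ⇒ C2

C2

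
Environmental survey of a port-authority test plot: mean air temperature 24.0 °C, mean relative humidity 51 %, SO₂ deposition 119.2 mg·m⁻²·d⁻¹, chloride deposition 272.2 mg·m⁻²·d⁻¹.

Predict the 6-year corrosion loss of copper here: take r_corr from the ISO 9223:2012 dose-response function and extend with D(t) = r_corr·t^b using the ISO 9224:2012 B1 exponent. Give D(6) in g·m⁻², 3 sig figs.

copper: temperature factor f = -0.080·(14.0) = -1.1200
  SO₂ term: 0.0053·119.2^0.26·exp(0.059·51-1.1200) = 0.1215
  Cl⁻ term: 0.01025·272.2^0.27·exp(0.036·51+0.049·24.0) = 0.9468
  r_corr = 0.1215 + 0.9468 = 1.068 μm/a
ISO 9224: D(t) = r_corr · t^b with b = 0.667 (copper, B1)
  D(6) = 1.068 × 6^0.667 = 1.068 × 3.304 = 3.529 μm
  Mass loss = 3.529 μm × 8.96 g/cm³ = 31.62 g·m⁻²

D(6) = 31.6 g·m⁻²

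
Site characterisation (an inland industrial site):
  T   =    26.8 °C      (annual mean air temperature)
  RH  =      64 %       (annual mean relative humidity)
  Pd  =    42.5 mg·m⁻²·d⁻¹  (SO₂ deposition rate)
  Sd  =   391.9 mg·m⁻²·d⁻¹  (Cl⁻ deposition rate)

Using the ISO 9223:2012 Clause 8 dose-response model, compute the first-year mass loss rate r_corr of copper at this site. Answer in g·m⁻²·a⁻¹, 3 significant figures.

copper: temperature factor f = -0.080·(16.8) = -1.3440
  sulphur-dioxide contribution → 0.1599 μm/a
  chloride contribution → 1.913 μm/a
  ⇒ r_corr(copper) = 2.073 μm/a
Convert to mass loss: 2.073 μm/a × 8.96 g/cm³ = 18.58 g·m⁻²·a⁻¹

r_corr = 18.6 g·m⁻²·a⁻¹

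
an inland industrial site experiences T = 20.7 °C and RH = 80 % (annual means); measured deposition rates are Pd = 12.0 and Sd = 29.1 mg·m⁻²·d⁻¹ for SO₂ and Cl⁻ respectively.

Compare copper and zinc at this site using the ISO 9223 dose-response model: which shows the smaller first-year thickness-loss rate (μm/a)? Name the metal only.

copper: T>10 °C ⇒ hinge -0.080·(20.7−10) = -0.8560
  sulphur-dioxide contribution → 0.4819 μm/a
  chloride contribution → 1.251 μm/a
  ⇒ r_corr(copper) = 1.733 μm/a
zinc: f(T) = -0.071·(T−10) [T>10 °C] = -0.7597
  sulphur-dioxide contribution → 0.714 μm/a
  chloride contribution → 1.317 μm/a
  total first-year rate 2.031 μm/a
Ordering by μm/a: zinc (2.03) > copper (1.73)

copper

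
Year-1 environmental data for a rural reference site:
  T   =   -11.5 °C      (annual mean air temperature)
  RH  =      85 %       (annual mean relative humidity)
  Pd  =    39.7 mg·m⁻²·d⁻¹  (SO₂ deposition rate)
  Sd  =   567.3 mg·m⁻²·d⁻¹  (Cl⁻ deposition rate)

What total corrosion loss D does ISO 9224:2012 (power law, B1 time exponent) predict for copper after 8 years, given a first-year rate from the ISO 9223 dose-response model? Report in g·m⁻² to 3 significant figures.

D(8) = 29.7 g·m⁻²

copper: temperature factor f = +0.126·(-21.5) = -2.7090
  sulphur-dioxide contribution → 0.1385 μm/a
  chloride contribution → 0.6894 μm/a
  ⇒ r_corr(copper) = 0.8279 μm/a
Power-law: D(8) = r_corr · 8^0.667
  D(8) = 0.8279 × 8^0.667 = 0.8279 × 4.003 = 3.314 μm
  Mass loss = 3.314 μm × 8.96 g/cm³ = 29.69 g·m⁻²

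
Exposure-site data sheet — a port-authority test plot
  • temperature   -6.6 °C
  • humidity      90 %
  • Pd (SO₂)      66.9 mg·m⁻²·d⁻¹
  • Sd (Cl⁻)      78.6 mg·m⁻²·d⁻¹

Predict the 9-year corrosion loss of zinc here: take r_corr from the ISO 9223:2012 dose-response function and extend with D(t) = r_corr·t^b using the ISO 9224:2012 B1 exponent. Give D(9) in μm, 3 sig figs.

zinc: f(T) = +0.038·(T−10) [T≤10 °C] = -0.6308
  sulphur-dioxide contribution → 2.74 μm/a
  chloride contribution → 0.2469 μm/a
  total first-year rate 2.987 μm/a
Long-term exponent b (ISO 9224 Table 2, B1) = 0.813
  D(9) = 2.987 × 9^0.813 = 2.987 × 5.968 = 17.83 μm

D(9) = 17.8 μm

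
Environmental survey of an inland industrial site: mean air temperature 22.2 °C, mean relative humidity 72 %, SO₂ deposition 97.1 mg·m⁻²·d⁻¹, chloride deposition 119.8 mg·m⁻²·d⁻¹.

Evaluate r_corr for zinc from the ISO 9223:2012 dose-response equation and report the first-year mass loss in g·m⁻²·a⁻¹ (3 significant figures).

zinc: T>10 °C ⇒ hinge -0.071·(22.2−10) = -0.8662
  SO₂ term: 0.0129·97.1^0.44·exp(0.046·72-0.8662) = 1.115
  Cl⁻ term: 0.0175·119.8^0.57·exp(0.008·72+0.085·22.2) = 3.144
  sum: 1.115 + 3.144 → r_corr = 4.258 μm/a
Convert to mass loss: 4.258 μm/a × 7.14 g/cm³ = 30.4 g·m⁻²·a⁻¹

r_corr = 30.4 g·m⁻²·a⁻¹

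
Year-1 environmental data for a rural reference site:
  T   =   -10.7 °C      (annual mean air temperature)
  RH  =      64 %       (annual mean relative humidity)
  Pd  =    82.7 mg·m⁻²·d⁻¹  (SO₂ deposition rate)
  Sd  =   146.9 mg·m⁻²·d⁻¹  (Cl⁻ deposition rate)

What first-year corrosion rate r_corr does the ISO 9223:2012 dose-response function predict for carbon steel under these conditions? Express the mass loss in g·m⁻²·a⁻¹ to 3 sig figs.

carbon steel: f(T) = +0.150·(T−10) [T≤10 °C] = -3.1050
  Pd branch = 1.77·Pd^0.52·e^(0.02·RH+f) = 2.835 μm/a
  Sd branch = 0.102·Sd^0.62·e^(0.033·RH+0.04·T) = 12.12 μm/a
  sum: 2.835 + 12.12 → r_corr = 14.95 μm/a
Convert to mass loss: 14.95 μm/a × 7.85 g/cm³ = 117.4 g·m⁻²·a⁻¹

r_corr = 117 g·m⁻²·a⁻¹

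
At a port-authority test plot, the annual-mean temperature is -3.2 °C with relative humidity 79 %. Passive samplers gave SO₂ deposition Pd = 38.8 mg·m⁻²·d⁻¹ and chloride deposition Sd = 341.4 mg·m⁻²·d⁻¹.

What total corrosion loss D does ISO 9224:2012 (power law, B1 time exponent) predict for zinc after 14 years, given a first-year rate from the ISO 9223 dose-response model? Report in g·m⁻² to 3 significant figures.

D(14) = 133 g·m⁻²

zinc: T≤10 °C ⇒ hinge +0.038·(-3.2−10) = -0.5016
  Pd branch = 0.0129·Pd^0.44·e^(0.046·RH+f) = 1.479 μm/a
  Cl⁻ term: 0.0175·341.4^0.57·exp(0.008·79+0.085·-3.2) = 0.6972
  r_corr = 1.479 + 0.6972 = 2.176 μm/a
ISO 9224: D(t) = r_corr · t^b with b = 0.813 (zinc, B1)
  D(14) = 2.176 × 14^0.813 = 2.176 × 8.547 = 18.6 μm
  Mass loss = 18.6 μm × 7.14 g/cm³ = 132.8 g·m⁻²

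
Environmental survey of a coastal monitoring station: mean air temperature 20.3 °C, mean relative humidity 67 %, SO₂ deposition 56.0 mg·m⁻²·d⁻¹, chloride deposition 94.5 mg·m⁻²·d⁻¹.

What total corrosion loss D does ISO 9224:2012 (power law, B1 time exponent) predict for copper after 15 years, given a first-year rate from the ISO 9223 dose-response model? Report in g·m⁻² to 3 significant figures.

D(15) = 76.4 g·m⁻²

copper: temperature factor f = -0.080·(10.3) = -0.8240
  SO₂ term: 0.0053·56.0^0.26·exp(0.059·67-0.8240) = 0.3449
  Sd branch = 0.01025·Sd^0.27·e^(0.036·RH+0.049·T) = 1.056 μm/a
  sum: 0.3449 + 1.056 → r_corr = 1.401 μm/a
Power-law: D(15) = r_corr · 15^0.667
  D(15) = 1.401 × 15^0.667 = 1.401 × 6.088 = 8.527 μm
  Mass loss = 8.527 μm × 8.96 g/cm³ = 76.41 g·m⁻²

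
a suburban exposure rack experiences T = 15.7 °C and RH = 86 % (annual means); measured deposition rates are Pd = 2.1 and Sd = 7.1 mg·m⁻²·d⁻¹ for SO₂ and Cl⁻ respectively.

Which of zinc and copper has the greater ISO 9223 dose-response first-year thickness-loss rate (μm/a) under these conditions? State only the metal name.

copper

zinc: temperature factor f = -0.071·(5.7) = -0.4047
  Pd branch = 0.0129·Pd^0.44·e^(0.046·RH+f) = 0.6233 μm/a
  Sd branch = 0.0175·Sd^0.57·e^(0.008·RH+0.085·T) = 0.4042 μm/a
  r_corr = 0.6233 + 0.4042 = 1.027 μm/a
copper: T>10 °C ⇒ hinge -0.080·(15.7−10) = -0.4560
  Pd branch = 0.0053·Pd^0.26·e^(0.059·RH+f) = 0.6511 μm/a
  Cl⁻ term: 0.01025·7.1^0.27·exp(0.036·86+0.049·15.7) = 0.8303
  r_corr = 0.6511 + 0.8303 = 1.481 μm/a
Ordering by μm/a: copper (1.48) > zinc (1.03)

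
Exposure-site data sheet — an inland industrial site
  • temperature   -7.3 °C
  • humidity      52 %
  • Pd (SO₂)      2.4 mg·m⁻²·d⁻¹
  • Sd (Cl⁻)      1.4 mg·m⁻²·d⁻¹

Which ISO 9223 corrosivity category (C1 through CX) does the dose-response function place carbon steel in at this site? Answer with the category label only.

carbon steel: f(T) = +0.150·(T−10) [T≤10 °C] = -2.5950
  SO₂ term: 1.77·2.4^0.52·exp(0.02·52-2.5950) = 0.5893
  Sd branch = 0.102·Sd^0.62·e^(0.033·RH+0.04·T) = 0.522 μm/a
  r_corr = 0.5893 + 0.522 = 1.111 μm/a
Category bounds: 0…1.3 μm/a bracket r_corr ⇒ C1

C1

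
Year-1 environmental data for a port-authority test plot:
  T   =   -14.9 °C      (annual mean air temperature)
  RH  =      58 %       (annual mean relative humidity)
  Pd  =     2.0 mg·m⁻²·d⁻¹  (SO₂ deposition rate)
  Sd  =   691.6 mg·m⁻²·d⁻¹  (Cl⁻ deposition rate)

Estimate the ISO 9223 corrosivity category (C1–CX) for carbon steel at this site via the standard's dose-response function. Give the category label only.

C2

carbon steel: f(T) = +0.150·(T−10) [T≤10 °C] = -3.7350
  SO₂ term: 1.77·2.0^0.52·exp(0.02·58-3.7350) = 0.1933
  Sd branch = 0.102·Sd^0.62·e^(0.033·RH+0.04·T) = 21.96 μm/a
  sum: 0.1933 + 21.96 → r_corr = 22.16 μm/a
22.2 μm/a falls in (1.3, 25] for carbon steel → category C2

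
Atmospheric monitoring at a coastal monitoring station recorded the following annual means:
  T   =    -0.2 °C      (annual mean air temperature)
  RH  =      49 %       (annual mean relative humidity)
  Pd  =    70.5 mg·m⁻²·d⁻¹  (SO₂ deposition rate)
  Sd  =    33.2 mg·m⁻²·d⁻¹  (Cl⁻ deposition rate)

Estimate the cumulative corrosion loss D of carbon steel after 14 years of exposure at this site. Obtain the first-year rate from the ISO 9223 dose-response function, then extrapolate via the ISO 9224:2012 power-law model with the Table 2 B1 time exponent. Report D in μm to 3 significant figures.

carbon steel: f(T) = +0.150·(T−10) [T≤10 °C] = -1.5300
  SO₂ term: 1.77·70.5^0.52·exp(0.02·49-1.5300) = 9.336
  Cl⁻ term: 0.102·33.2^0.62·exp(0.033·49+0.04·-0.2) = 4.472
  sum: 9.336 + 4.472 → r_corr = 13.81 μm/a
Power-law: D(14) = r_corr · 14^0.523
  D(14) = 13.81 × 14^0.523 = 13.81 × 3.976 = 54.9 μm

D(14) = 54.9 μm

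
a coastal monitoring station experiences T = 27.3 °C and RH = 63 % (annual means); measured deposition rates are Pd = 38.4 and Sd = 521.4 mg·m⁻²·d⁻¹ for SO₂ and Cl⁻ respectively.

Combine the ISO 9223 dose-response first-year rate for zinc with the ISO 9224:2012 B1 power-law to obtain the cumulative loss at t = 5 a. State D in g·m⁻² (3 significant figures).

zinc: f(T) = -0.071·(T−10) [T>10 °C] = -1.2283
  Pd branch = 0.0129·Pd^0.44·e^(0.046·RH+f) = 0.3411 μm/a
  Sd branch = 0.0175·Sd^0.57·e^(0.008·RH+0.085·T) = 10.43 μm/a
  sum: 0.3411 + 10.43 → r_corr = 10.78 μm/a
ISO 9224: D(t) = r_corr · t^b with b = 0.813 (zinc, B1)
  D(5) = 10.78 × 5^0.813 = 10.78 × 3.701 = 39.88 μm
  Mass loss = 39.88 μm × 7.14 g/cm³ = 284.7 g·m⁻²

D(5) = 285 g·m⁻²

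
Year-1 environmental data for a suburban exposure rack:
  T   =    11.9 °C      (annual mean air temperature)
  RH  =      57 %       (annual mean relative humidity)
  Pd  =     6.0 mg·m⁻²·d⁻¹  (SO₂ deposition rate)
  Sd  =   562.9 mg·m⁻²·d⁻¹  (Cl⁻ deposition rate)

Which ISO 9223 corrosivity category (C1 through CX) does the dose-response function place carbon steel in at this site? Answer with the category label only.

carbon steel: temperature factor f = -0.054·(1.9) = -0.1026
  sulphur-dioxide contribution → 12.68 μm/a
  chloride contribution → 54.64 μm/a
  ⇒ r_corr(carbon steel) = 67.32 μm/a
67.3 μm/a falls in (50, 80] for carbon steel → category C4

C4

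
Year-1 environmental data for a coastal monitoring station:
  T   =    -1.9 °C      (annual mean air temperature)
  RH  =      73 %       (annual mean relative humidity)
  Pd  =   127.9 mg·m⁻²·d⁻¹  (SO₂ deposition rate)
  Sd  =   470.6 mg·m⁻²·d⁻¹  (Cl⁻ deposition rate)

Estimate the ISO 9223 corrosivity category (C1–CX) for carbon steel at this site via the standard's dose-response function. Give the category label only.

carbon steel: temperature factor f = +0.150·(-11.9) = -1.7850
  Pd branch = 1.77·Pd^0.52·e^(0.02·RH+f) = 15.94 μm/a
  Cl⁻ term: 0.102·470.6^0.62·exp(0.033·73+0.04·-1.9) = 47.74
  sum: 15.94 + 47.74 → r_corr = 63.67 μm/a
Category bounds: 50…80 μm/a bracket r_corr ⇒ C4

C4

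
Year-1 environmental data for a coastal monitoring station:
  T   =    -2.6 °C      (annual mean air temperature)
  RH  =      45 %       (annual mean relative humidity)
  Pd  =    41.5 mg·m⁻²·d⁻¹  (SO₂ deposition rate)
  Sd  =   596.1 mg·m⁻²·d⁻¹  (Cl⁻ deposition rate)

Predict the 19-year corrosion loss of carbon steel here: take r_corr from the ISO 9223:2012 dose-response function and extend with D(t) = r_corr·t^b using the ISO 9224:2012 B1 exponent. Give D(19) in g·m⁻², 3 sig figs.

carbon steel: T≤10 °C ⇒ hinge +0.150·(-2.6−10) = -1.8900
  Pd branch = 1.77·Pd^0.52·e^(0.02·RH+f) = 4.565 μm/a
  Sd branch = 0.102·Sd^0.62·e^(0.033·RH+0.04·T) = 21.33 μm/a
  sum: 4.565 + 21.33 → r_corr = 25.9 μm/a
Power-law: D(19) = r_corr · 19^0.523
  D(19) = 25.9 × 19^0.523 = 25.9 × 4.664 = 120.8 μm
  Mass loss = 120.8 μm × 7.85 g/cm³ = 948.3 g·m⁻²

D(19) = 948 g·m⁻²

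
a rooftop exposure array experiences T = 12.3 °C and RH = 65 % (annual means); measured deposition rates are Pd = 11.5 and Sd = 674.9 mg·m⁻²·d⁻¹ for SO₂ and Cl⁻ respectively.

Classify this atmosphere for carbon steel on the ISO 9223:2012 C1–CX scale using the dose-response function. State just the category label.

C5

carbon steel: f(T) = -0.054·(T−10) [T>10 °C] = -0.1242
  SO₂ term: 1.77·11.5^0.52·exp(0.02·65-0.1242) = 20.43
  Sd branch = 0.102·Sd^0.62·e^(0.033·RH+0.04·T) = 80.9 μm/a
  sum: 20.43 + 80.9 → r_corr = 101.3 μm/a
Category bounds: 80…200 μm/a bracket r_corr ⇒ C5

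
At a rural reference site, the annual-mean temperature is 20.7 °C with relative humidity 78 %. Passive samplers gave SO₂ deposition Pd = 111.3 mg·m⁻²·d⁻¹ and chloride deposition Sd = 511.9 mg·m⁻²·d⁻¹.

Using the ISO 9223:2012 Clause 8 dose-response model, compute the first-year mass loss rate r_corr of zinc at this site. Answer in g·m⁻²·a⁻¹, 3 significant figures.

zinc: T>10 °C ⇒ hinge -0.071·(20.7−10) = -0.7597
  sulphur-dioxide contribution → 1.735 μm/a
  chloride contribution → 6.644 μm/a
  ⇒ r_corr(zinc) = 8.379 μm/a
Convert to mass loss: 8.379 μm/a × 7.14 g/cm³ = 59.83 g·m⁻²·a⁻¹

r_corr = 59.8 g·m⁻²·a⁻¹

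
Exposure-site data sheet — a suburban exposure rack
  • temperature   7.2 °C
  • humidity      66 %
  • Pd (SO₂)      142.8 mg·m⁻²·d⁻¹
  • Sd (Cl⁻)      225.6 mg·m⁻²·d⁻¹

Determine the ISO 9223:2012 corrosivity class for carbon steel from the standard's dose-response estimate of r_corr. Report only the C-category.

C5

carbon steel: f(T) = +0.150·(T−10) [T≤10 °C] = -0.4200
  sulphur-dioxide contribution → 57.45 μm/a
  chloride contribution → 34.57 μm/a
  ⇒ r_corr(carbon steel) = 92.02 μm/a
92 μm/a falls in (80, 200] for carbon steel → category C5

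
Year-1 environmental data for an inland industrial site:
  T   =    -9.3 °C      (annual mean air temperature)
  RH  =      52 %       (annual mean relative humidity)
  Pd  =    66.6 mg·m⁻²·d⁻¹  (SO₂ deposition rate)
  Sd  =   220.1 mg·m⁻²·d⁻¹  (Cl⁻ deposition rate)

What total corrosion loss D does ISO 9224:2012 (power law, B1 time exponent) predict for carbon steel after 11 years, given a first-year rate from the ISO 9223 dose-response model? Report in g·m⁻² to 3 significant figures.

D(11) = 373 g·m⁻²

carbon steel: temperature factor f = +0.150·(-19.3) = -2.8950
  sulphur-dioxide contribution → 2.458 μm/a
  chloride contribution → 11.08 μm/a
  total first-year rate 13.54 μm/a
ISO 9224: D(t) = r_corr · t^b with b = 0.523 (carbon steel, B1)
  D(11) = 13.54 × 11^0.523 = 13.54 × 3.505 = 47.46 μm
  Mass loss = 47.46 μm × 7.85 g/cm³ = 372.6 g·m⁻²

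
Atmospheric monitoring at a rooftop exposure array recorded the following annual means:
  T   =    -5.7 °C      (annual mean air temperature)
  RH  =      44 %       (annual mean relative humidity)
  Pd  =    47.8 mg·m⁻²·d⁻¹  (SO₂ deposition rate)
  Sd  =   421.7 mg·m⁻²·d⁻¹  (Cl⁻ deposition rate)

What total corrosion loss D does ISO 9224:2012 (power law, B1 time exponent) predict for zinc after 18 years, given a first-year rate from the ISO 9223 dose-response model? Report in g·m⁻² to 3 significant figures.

D(18) = 58.0 g·m⁻²

zinc: T≤10 °C ⇒ hinge +0.038·(-5.7−10) = -0.5966
  Pd branch = 0.0129·Pd^0.44·e^(0.046·RH+f) = 0.2947 μm/a
  Cl⁻ term: 0.0175·421.7^0.57·exp(0.008·44+0.085·-5.7) = 0.4806
  r_corr = 0.2947 + 0.4806 = 0.7753 μm/a
Long-term exponent b (ISO 9224 Table 2, B1) = 0.813
  D(18) = 0.7753 × 18^0.813 = 0.7753 × 10.48 = 8.128 μm
  Mass loss = 8.128 μm × 7.14 g/cm³ = 58.04 g·m⁻²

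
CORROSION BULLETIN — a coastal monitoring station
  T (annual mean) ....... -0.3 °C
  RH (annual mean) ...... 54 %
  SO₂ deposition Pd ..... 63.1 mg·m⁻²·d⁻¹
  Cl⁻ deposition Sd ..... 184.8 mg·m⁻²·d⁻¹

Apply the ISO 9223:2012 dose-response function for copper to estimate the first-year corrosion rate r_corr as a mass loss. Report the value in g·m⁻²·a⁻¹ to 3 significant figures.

r_corr = 3.51 g·m⁻²·a⁻¹

copper: f(T) = +0.126·(T−10) [T≤10 °C] = -1.2978
  Pd branch = 0.0053·Pd^0.26·e^(0.059·RH+f) = 0.1029 μm/a
  Cl⁻ term: 0.01025·184.8^0.27·exp(0.036·54+0.049·-0.3) = 0.2888
  sum: 0.1029 + 0.2888 → r_corr = 0.3917 μm/a
Convert to mass loss: 0.3917 μm/a × 8.96 g/cm³ = 3.51 g·m⁻²·a⁻¹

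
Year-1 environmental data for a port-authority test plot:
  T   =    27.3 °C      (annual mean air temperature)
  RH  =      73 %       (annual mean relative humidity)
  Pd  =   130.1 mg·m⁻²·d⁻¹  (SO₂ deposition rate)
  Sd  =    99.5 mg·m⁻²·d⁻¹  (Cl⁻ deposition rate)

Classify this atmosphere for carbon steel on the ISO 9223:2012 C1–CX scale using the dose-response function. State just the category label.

carbon steel: f(T) = -0.054·(T−10) [T>10 °C] = -0.9342
  Pd branch = 1.77·Pd^0.52·e^(0.02·RH+f) = 37.65 μm/a
  Cl⁻ term: 0.102·99.5^0.62·exp(0.033·73+0.04·27.3) = 58.58
  r_corr = 37.65 + 58.58 = 96.22 μm/a
ISO 9223 Table 2 (carbon steel): 80 < 96.2 ≤ 200 μm/a ⇒ C5

C5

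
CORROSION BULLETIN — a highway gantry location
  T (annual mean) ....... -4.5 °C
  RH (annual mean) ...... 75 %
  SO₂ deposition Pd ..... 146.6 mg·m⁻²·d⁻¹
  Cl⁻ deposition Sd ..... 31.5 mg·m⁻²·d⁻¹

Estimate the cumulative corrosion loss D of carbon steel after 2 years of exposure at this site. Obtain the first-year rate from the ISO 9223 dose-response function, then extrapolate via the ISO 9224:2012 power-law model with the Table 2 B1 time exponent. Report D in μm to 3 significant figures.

D(2) = 29.7 μm

carbon steel: T≤10 °C ⇒ hinge +0.150·(-4.5−10) = -2.1750
  SO₂ term: 1.77·146.6^0.52·exp(0.02·75-2.1750) = 12.06
  Sd branch = 0.102·Sd^0.62·e^(0.033·RH+0.04·T) = 8.595 μm/a
  sum: 12.06 + 8.595 → r_corr = 20.65 μm/a
ISO 9224: D(t) = r_corr · t^b with b = 0.523 (carbon steel, B1)
  D(2) = 20.65 × 2^0.523 = 20.65 × 1.437 = 29.68 μm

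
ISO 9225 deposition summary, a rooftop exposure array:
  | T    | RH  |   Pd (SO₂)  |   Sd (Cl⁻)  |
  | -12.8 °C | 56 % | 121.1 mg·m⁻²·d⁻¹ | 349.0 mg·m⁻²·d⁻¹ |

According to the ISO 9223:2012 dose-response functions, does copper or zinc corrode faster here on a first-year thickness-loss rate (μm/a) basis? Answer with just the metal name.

copper: T≤10 °C ⇒ hinge +0.126·(-12.8−10) = -2.8728
  Pd branch = 0.0053·Pd^0.26·e^(0.059·RH+f) = 0.02839 μm/a
  Sd branch = 0.01025·Sd^0.27·e^(0.036·RH+0.049·T) = 0.1997 μm/a
  sum: 0.02839 + 0.1997 → r_corr = 0.2281 μm/a
zinc: f(T) = +0.038·(T−10) [T≤10 °C] = -0.8664
  Pd branch = 0.0129·Pd^0.44·e^(0.046·RH+f) = 0.5884 μm/a
  Sd branch = 0.0175·Sd^0.57·e^(0.008·RH+0.085·T) = 0.2597 μm/a
  r_corr = 0.5884 + 0.2597 = 0.8481 μm/a
Ordering by μm/a: zinc (0.848) > copper (0.228)

zinc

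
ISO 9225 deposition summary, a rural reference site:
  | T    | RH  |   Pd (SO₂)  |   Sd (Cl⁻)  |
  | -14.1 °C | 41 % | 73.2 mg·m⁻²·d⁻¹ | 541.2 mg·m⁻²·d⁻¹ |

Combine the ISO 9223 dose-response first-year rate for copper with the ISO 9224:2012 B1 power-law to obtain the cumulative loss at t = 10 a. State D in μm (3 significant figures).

copper: T≤10 °C ⇒ hinge +0.126·(-14.1−10) = -3.0366
  sulphur-dioxide contribution → 0.008726 μm/a
  chloride contribution → 0.1229 μm/a
  ⇒ r_corr(copper) = 0.1317 μm/a
Long-term exponent b (ISO 9224 Table 2, B1) = 0.667
  D(10) = 0.1317 × 10^0.667 = 0.1317 × 4.645 = 0.6116 μm

D(10) = 0.612 μm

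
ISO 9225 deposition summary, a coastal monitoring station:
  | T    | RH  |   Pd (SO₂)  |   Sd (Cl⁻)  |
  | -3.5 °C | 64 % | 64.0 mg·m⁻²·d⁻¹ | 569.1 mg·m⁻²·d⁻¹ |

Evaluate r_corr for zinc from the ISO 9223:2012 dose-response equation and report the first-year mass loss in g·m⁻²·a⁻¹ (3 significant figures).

zinc: T≤10 °C ⇒ hinge +0.038·(-3.5−10) = -0.5130
  Pd branch = 0.0129·Pd^0.44·e^(0.046·RH+f) = 0.9143 μm/a
  Cl⁻ term: 0.0175·569.1^0.57·exp(0.008·64+0.085·-3.5) = 0.8066
  r_corr = 0.9143 + 0.8066 = 1.721 μm/a
Convert to mass loss: 1.721 μm/a × 7.14 g/cm³ = 12.29 g·m⁻²·a⁻¹

r_corr = 12.3 g·m⁻²·a⁻¹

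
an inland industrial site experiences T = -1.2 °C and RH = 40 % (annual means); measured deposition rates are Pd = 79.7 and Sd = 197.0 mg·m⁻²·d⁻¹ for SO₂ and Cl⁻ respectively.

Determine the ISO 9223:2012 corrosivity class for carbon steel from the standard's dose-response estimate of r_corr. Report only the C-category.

carbon steel: T≤10 °C ⇒ hinge +0.150·(-1.2−10) = -1.6800
  Pd branch = 1.77·Pd^0.52·e^(0.02·RH+f) = 7.154 μm/a
  Sd branch = 0.102·Sd^0.62·e^(0.033·RH+0.04·T) = 9.629 μm/a
  r_corr = 7.154 + 9.629 = 16.78 μm/a
16.8 μm/a falls in (1.3, 25] for carbon steel → category C2

C2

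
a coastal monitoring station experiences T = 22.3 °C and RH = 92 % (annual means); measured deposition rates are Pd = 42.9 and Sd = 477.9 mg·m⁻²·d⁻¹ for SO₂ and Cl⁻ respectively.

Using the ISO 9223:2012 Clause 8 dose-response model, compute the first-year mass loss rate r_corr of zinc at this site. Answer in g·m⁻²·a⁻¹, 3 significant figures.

r_corr = 72.3 g·m⁻²·a⁻¹

zinc: temperature factor f = -0.071·(12.3) = -0.8733
  sulphur-dioxide contribution → 1.939 μm/a
  chloride contribution → 8.187 μm/a
  ⇒ r_corr(zinc) = 10.13 μm/a
Convert to mass loss: 10.13 μm/a × 7.14 g/cm³ = 72.3 g·m⁻²·a⁻¹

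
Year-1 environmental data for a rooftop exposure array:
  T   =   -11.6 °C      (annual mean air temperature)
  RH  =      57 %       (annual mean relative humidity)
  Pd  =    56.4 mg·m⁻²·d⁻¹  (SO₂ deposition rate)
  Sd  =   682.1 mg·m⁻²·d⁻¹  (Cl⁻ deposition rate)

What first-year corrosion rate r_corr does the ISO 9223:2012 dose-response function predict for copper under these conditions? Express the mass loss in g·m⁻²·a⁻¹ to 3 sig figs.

copper: f(T) = +0.126·(T−10) [T≤10 °C] = -2.7216
  SO₂ term: 0.0053·56.4^0.26·exp(0.059·57-2.7216) = 0.02872
  Cl⁻ term: 0.01025·682.1^0.27·exp(0.036·57+0.049·-11.6) = 0.2631
  r_corr = 0.02872 + 0.2631 = 0.2919 μm/a
Convert to mass loss: 0.2919 μm/a × 8.96 g/cm³ = 2.615 g·m⁻²·a⁻¹

r_corr = 2.62 g·m⁻²·a⁻¹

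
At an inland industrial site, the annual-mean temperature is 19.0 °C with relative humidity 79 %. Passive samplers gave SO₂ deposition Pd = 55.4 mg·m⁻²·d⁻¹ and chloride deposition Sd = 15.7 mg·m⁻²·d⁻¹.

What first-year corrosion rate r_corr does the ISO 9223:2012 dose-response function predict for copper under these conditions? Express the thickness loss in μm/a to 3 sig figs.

r_corr = 1.71 μm/a

copper: temperature factor f = -0.080·(9.0) = -0.7200
  sulphur-dioxide contribution → 0.7747 μm/a
  chloride contribution → 0.9399 μm/a
  ⇒ r_corr(copper) = 1.715 μm/a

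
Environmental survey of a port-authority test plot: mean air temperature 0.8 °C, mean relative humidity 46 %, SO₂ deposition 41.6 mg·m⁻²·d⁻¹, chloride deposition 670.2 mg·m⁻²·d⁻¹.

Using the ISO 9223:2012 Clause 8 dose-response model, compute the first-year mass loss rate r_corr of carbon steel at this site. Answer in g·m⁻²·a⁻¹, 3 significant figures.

r_corr = 274 g·m⁻²·a⁻¹

carbon steel: T≤10 °C ⇒ hinge +0.150·(0.8−10) = -1.3800
  SO₂ term: 1.77·41.6^0.52·exp(0.02·46-1.3800) = 7.765
  Cl⁻ term: 0.102·670.2^0.62·exp(0.033·46+0.04·0.8) = 27.16
  r_corr = 7.765 + 27.16 = 34.93 μm/a
Convert to mass loss: 34.93 μm/a × 7.85 g/cm³ = 274.2 g·m⁻²·a⁻¹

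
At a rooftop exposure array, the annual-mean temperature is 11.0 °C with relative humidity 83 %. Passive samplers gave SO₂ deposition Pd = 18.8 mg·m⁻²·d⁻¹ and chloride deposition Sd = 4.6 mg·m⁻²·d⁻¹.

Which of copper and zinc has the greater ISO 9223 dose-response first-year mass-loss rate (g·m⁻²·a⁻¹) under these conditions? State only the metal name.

copper

copper: f(T) = -0.080·(T−10) [T>10 °C] = -0.0800
  SO₂ term: 0.0053·18.8^0.26·exp(0.059·83-0.0800) = 1.405
  Sd branch = 0.01025·Sd^0.27·e^(0.036·RH+0.049·T) = 0.5265 μm/a
  r_corr = 1.405 + 0.5265 = 1.931 μm/a
  mass loss = 1.931 μm/a × 8.96 g/cm³ = 17.3 g·m⁻²·a⁻¹
zinc: T>10 °C ⇒ hinge -0.071·(11.0−10) = -0.0710
  SO₂ term: 0.0129·18.8^0.44·exp(0.046·83-0.0710) = 1.988
  Cl⁻ term: 0.0175·4.6^0.57·exp(0.008·83+0.085·11.0) = 0.2067
  sum: 1.988 + 0.2067 → r_corr = 2.195 μm/a
  mass loss = 2.195 μm/a × 7.14 g/cm³ = 15.67 g·m⁻²·a⁻¹
Ordering by g·m⁻²·a⁻¹: copper (17.3) > zinc (15.7)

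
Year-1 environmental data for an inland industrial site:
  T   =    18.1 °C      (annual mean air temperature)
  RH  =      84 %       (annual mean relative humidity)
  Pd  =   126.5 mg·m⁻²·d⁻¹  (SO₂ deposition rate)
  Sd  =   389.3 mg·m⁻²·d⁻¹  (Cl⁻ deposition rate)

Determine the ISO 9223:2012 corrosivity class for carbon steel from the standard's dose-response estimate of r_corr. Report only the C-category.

carbon steel: temperature factor f = -0.054·(8.1) = -0.4374
  sulphur-dioxide contribution → 75.98 μm/a
  chloride contribution → 135.8 μm/a
  ⇒ r_corr(carbon steel) = 211.8 μm/a
Category bounds: 200…700 μm/a bracket r_corr ⇒ CX

CX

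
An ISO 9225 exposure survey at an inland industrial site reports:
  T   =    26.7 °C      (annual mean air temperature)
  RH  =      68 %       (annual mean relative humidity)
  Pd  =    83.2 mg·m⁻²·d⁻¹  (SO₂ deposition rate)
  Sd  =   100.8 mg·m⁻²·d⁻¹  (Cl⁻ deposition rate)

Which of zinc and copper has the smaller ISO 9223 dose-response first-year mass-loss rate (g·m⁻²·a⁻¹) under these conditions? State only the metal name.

zinc: temperature factor f = -0.071·(16.7) = -1.1857
  Pd branch = 0.0129·Pd^0.44·e^(0.046·RH+f) = 0.6295 μm/a
  Sd branch = 0.0175·Sd^0.57·e^(0.008·RH+0.085·T) = 4.045 μm/a
  r_corr = 0.6295 + 4.045 = 4.674 μm/a
  mass loss = 4.674 μm/a × 7.14 g/cm³ = 33.37 g·m⁻²·a⁻¹
copper: f(T) = -0.080·(T−10) [T>10 °C] = -1.3360
  Pd branch = 0.0053·Pd^0.26·e^(0.059·RH+f) = 0.243 μm/a
  Sd branch = 0.01025·Sd^0.27·e^(0.036·RH+0.049·T) = 1.524 μm/a
  r_corr = 0.243 + 1.524 = 1.767 μm/a
  mass loss = 1.767 μm/a × 8.96 g/cm³ = 15.83 g·m⁻²·a⁻¹
Ordering by g·m⁻²·a⁻¹: zinc (33.4) > copper (15.8)

copper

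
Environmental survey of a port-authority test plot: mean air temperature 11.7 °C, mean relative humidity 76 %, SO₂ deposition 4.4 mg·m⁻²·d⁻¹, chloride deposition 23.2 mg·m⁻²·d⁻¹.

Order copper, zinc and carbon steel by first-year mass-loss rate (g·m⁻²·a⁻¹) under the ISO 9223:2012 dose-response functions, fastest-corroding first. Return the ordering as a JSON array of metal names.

copper: temperature factor f = -0.080·(1.7) = -0.1360
  Pd branch = 0.0053·Pd^0.26·e^(0.059·RH+f) = 0.6024 μm/a
  Sd branch = 0.01025·Sd^0.27·e^(0.036·RH+0.049·T) = 0.6556 μm/a
  r_corr = 0.6024 + 0.6556 = 1.258 μm/a
  mass loss = 1.258 μm/a × 8.96 g/cm³ = 11.27 g·m⁻²·a⁻¹
zinc: temperature factor f = -0.071·(1.7) = -0.1207
  Pd branch = 0.0129·Pd^0.44·e^(0.046·RH+f) = 0.7237 μm/a
  Cl⁻ term: 0.0175·23.2^0.57·exp(0.008·76+0.085·11.7) = 0.5216
  r_corr = 0.7237 + 0.5216 = 1.245 μm/a
  mass loss = 1.245 μm/a × 7.14 g/cm³ = 8.892 g·m⁻²·a⁻¹
carbon steel: temperature factor f = -0.054·(1.7) = -0.0918
  SO₂ term: 1.77·4.4^0.52·exp(0.02·76-0.0918) = 15.95
  Cl⁻ term: 0.102·23.2^0.62·exp(0.033·76+0.04·11.7) = 14.05
  r_corr = 15.95 + 14.05 = 30 μm/a
  mass loss = 30 μm/a × 7.85 g/cm³ = 235.5 g·m⁻²·a⁻¹
Ordering by g·m⁻²·a⁻¹: carbon steel (236) > copper (11.3) > zinc (8.89)

["carbon steel", "copper", "zinc"]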